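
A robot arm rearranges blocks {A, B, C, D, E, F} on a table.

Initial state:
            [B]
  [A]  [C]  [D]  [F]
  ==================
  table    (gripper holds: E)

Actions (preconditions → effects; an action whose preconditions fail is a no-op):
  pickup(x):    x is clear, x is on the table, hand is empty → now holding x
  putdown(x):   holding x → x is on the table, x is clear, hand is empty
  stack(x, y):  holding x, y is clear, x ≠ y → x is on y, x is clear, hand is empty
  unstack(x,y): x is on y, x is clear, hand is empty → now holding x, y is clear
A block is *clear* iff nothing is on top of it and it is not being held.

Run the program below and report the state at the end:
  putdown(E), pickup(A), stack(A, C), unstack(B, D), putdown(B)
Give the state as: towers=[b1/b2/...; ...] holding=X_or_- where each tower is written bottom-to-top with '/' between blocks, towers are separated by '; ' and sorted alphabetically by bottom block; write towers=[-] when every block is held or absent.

step 1 (putdown(E)): towers=[A; C; D/B; E; F] holding=-
step 2 (pickup(A)): towers=[C; D/B; E; F] holding=A
step 3 (stack(A, C)): towers=[C/A; D/B; E; F] holding=-
step 4 (unstack(B, D)): towers=[C/A; D; E; F] holding=B
step 5 (putdown(B)): towers=[B; C/A; D; E; F] holding=-

towers=[B; C/A; D; E; F] holding=-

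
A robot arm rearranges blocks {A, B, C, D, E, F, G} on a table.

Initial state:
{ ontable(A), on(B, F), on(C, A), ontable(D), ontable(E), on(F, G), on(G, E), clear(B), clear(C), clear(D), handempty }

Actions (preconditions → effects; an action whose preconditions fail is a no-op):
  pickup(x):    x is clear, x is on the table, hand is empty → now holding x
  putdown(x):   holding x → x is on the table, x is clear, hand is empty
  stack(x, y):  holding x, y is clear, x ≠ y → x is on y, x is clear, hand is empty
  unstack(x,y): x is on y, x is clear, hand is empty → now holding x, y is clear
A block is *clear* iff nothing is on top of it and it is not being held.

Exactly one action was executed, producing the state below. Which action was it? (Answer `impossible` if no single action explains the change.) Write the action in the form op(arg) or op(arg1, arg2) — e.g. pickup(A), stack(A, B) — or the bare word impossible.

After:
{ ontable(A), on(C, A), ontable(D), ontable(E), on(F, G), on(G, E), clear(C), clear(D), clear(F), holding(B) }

target: towers=[A/C; D; E/G/F] holding=B
     unstack(B, F) → towers=[A/C; D; E/G/F] holding=B  ← match
         pickup(D) → towers=[A/C; E/G/F/B] holding=D
     unstack(C, A) → towers=[A; D; E/G/F/B] holding=C

unstack(B, F)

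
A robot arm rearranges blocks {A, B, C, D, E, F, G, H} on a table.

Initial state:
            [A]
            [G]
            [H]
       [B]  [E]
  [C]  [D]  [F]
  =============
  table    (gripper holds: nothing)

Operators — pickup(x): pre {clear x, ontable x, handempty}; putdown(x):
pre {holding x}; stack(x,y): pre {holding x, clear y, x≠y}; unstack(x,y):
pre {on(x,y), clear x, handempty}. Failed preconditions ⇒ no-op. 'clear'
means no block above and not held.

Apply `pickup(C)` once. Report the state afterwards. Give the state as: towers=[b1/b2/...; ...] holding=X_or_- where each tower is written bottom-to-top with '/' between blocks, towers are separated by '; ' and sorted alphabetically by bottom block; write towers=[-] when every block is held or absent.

towers=[D/B; F/E/H/G/A] holding=C

before: towers=[C; D/B; F/E/H/G/A] holding=-
pre[pickup(C)]: clear(C) yes, ontable(C) yes, handempty yes
all met → apply pickup(C)
after:  towers=[D/B; F/E/H/G/A] holding=C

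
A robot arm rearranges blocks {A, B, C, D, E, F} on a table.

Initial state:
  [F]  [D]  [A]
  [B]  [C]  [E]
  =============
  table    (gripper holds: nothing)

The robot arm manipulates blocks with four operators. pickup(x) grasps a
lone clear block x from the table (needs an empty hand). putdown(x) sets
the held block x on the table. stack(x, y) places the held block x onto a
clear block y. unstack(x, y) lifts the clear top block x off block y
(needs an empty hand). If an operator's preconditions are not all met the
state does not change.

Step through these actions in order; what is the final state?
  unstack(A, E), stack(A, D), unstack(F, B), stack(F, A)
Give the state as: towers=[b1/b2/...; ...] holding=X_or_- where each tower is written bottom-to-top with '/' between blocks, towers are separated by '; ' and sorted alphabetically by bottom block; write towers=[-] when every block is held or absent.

towers=[B; C/D/A/F; E] holding=-

step 1 (unstack(A, E)): towers=[B/F; C/D; E] holding=A
step 2 (stack(A, D)): towers=[B/F; C/D/A; E] holding=-
step 3 (unstack(F, B)): towers=[B; C/D/A; E] holding=F
step 4 (stack(F, A)): towers=[B; C/D/A/F; E] holding=-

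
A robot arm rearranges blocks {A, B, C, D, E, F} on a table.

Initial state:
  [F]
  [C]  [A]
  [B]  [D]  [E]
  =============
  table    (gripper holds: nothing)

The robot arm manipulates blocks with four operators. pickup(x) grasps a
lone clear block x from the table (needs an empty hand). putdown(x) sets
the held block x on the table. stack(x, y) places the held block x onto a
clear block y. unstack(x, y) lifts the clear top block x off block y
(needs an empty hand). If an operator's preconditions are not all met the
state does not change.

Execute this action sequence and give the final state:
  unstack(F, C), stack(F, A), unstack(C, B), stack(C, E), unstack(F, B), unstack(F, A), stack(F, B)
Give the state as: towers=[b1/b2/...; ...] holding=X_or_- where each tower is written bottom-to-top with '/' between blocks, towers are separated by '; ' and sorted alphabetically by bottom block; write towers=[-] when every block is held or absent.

towers=[B/F; D/A; E/C] holding=-

step 1 (unstack(F, C)): towers=[B/C; D/A; E] holding=F
step 2 (stack(F, A)): towers=[B/C; D/A/F; E] holding=-
step 3 (unstack(C, B)): towers=[B; D/A/F; E] holding=C
step 4 (stack(C, E)): towers=[B; D/A/F; E/C] holding=-
step 5 (unstack(F, B)) [no-op]: towers=[B; D/A/F; E/C] holding=-
step 6 (unstack(F, A)): towers=[B; D/A; E/C] holding=F
step 7 (stack(F, B)): towers=[B/F; D/A; E/C] holding=-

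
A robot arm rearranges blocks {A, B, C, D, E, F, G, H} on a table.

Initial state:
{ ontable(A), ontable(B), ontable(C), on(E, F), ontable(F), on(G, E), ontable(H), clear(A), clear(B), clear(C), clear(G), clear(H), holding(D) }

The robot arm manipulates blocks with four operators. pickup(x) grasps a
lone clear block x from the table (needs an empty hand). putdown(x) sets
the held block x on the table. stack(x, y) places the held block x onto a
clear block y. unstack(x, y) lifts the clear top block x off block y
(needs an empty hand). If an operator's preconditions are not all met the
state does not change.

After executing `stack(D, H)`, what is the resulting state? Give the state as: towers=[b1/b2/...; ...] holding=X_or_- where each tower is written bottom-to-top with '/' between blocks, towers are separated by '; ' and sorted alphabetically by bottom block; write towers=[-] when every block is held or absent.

towers=[A; B; C; F/E/G; H/D] holding=-

before: towers=[A; B; C; F/E/G; H] holding=D
pre[stack(D, H)]: holding(D) yes, clear(H) yes, D≠H yes
all met → apply stack(D, H)
after:  towers=[A; B; C; F/E/G; H/D] holding=-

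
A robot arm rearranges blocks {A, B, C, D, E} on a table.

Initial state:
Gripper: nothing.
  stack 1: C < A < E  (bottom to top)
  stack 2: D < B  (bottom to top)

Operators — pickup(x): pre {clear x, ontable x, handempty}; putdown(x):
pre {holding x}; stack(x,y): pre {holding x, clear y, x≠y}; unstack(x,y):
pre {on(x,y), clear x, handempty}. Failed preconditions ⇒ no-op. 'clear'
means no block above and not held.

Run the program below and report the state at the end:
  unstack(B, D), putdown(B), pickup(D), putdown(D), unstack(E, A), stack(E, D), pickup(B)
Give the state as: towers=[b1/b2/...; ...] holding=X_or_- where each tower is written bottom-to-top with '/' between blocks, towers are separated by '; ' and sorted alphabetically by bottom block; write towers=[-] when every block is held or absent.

step 1 (unstack(B, D)): towers=[C/A/E; D] holding=B
step 2 (putdown(B)): towers=[B; C/A/E; D] holding=-
step 3 (pickup(D)): towers=[B; C/A/E] holding=D
step 4 (putdown(D)): towers=[B; C/A/E; D] holding=-
step 5 (unstack(E, A)): towers=[B; C/A; D] holding=E
step 6 (stack(E, D)): towers=[B; C/A; D/E] holding=-
step 7 (pickup(B)): towers=[C/A; D/E] holding=B

towers=[C/A; D/E] holding=B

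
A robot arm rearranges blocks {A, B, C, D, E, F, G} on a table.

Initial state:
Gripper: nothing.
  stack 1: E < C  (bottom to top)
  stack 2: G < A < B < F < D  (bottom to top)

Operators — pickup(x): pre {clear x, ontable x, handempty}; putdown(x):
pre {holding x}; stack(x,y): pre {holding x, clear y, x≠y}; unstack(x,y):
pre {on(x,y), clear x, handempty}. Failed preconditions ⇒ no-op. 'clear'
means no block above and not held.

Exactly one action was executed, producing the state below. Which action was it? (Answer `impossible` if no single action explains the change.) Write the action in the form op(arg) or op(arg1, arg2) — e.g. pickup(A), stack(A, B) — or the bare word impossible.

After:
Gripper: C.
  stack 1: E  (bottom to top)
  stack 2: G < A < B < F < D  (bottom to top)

unstack(C, E)

target: towers=[E; G/A/B/F/D] holding=C
     unstack(D, F) → towers=[E/C; G/A/B/F] holding=D
     unstack(C, E) → towers=[E; G/A/B/F/D] holding=C  ← match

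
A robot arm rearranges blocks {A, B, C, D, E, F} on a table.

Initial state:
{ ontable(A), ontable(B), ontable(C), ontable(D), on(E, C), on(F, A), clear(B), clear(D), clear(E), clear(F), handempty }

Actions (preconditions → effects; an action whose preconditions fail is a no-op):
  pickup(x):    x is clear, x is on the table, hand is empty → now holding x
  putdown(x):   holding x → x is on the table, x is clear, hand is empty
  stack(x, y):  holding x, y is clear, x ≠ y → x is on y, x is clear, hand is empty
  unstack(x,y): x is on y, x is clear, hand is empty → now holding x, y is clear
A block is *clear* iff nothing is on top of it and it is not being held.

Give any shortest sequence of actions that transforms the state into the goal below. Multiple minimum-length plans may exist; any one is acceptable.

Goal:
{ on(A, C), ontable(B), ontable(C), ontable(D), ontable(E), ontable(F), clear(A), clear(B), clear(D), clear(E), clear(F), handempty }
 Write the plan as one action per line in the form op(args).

unstack(F, A)
putdown(F)
unstack(E, C)
putdown(E)
pickup(A)
stack(A, C)

step 1 (unstack(F, A)): towers=[A; B; C/E; D] holding=F
step 2 (putdown(F)): towers=[A; B; C/E; D; F] holding=-
step 3 (unstack(E, C)): towers=[A; B; C; D; F] holding=E
step 4 (putdown(E)): towers=[A; B; C; D; E; F] holding=-
step 5 (pickup(A)): towers=[B; C; D; E; F] holding=A
step 6 (stack(A, C)): towers=[B; C/A; D; E; F] holding=-
goal check: towers=[B; C/A; D; E; F] holding=- — reached (length 6, optimal by BFS)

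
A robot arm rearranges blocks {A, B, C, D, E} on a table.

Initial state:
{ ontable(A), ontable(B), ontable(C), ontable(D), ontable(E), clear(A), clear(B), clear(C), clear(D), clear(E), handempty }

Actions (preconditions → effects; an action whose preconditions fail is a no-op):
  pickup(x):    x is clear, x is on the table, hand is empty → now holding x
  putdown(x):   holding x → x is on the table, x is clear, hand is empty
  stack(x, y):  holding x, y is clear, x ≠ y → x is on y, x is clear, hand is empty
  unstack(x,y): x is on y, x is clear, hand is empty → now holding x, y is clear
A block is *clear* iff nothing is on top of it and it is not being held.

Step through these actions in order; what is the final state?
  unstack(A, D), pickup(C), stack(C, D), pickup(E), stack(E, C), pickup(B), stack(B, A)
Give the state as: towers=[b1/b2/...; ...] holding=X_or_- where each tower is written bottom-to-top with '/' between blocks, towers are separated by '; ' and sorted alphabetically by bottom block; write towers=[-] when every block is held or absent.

towers=[A/B; D/C/E] holding=-

step 1 (unstack(A, D)) [no-op]: towers=[A; B; C; D; E] holding=-
step 2 (pickup(C)): towers=[A; B; D; E] holding=C
step 3 (stack(C, D)): towers=[A; B; D/C; E] holding=-
step 4 (pickup(E)): towers=[A; B; D/C] holding=E
step 5 (stack(E, C)): towers=[A; B; D/C/E] holding=-
step 6 (pickup(B)): towers=[A; D/C/E] holding=B
step 7 (stack(B, A)): towers=[A/B; D/C/E] holding=-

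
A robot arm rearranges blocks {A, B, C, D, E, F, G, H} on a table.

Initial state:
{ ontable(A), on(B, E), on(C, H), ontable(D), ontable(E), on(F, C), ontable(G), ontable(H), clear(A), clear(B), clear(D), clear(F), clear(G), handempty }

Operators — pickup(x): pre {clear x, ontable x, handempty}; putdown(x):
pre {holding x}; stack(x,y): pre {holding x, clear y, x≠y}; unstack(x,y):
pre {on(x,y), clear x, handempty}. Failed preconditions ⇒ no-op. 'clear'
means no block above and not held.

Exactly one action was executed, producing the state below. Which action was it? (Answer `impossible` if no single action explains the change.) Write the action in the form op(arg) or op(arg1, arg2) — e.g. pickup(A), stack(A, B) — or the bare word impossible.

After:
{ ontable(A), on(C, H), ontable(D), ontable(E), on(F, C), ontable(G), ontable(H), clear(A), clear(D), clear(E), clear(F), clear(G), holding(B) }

target: towers=[A; D; E; G; H/C/F] holding=B
         pickup(G) → towers=[A; D; E/B; H/C/F] holding=G
         pickup(A) → towers=[D; E/B; G; H/C/F] holding=A
     unstack(B, E) → towers=[A; D; E; G; H/C/F] holding=B  ← match
     unstack(F, C) → towers=[A; D; E/B; G; H/C] holding=F
         pickup(D) → towers=[A; E/B; G; H/C/F] holding=D

unstack(B, E)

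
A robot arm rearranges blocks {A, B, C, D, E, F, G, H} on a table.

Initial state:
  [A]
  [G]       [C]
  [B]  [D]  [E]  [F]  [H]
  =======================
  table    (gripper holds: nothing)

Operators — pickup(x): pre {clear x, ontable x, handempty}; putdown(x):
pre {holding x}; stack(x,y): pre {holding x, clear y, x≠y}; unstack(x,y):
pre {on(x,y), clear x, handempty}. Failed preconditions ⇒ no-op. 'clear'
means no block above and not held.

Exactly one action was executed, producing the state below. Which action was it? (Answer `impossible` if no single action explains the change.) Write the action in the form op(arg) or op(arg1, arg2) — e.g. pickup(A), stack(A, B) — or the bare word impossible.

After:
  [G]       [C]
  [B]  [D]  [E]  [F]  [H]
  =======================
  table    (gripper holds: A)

target: towers=[B/G; D; E/C; F; H] holding=A
     unstack(A, G) → towers=[B/G; D; E/C; F; H] holding=A  ← match
         pickup(H) → towers=[B/G/A; D; E/C; F] holding=H
         pickup(F) → towers=[B/G/A; D; E/C; H] holding=F
         pickup(D) → towers=[B/G/A; E/C; F; H] holding=D
     unstack(C, E) → towers=[B/G/A; D; E; F; H] holding=C

unstack(A, G)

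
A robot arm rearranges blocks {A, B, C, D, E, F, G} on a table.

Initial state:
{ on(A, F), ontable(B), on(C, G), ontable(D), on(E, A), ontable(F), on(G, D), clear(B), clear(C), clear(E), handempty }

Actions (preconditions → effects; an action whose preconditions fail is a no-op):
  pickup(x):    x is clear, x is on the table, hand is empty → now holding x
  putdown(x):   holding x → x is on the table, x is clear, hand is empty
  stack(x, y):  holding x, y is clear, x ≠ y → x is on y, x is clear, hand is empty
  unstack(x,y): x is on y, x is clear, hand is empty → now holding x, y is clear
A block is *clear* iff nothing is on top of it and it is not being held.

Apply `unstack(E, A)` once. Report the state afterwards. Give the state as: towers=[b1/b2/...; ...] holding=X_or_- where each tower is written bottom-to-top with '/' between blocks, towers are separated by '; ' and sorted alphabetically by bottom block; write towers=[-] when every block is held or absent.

towers=[B; D/G/C; F/A] holding=E

before: towers=[B; D/G/C; F/A/E] holding=-
pre[unstack(E, A)]: on(E,A) ok, clear(E) ok, handempty ok
all met → apply unstack(E, A)
after:  towers=[B; D/G/C; F/A] holding=E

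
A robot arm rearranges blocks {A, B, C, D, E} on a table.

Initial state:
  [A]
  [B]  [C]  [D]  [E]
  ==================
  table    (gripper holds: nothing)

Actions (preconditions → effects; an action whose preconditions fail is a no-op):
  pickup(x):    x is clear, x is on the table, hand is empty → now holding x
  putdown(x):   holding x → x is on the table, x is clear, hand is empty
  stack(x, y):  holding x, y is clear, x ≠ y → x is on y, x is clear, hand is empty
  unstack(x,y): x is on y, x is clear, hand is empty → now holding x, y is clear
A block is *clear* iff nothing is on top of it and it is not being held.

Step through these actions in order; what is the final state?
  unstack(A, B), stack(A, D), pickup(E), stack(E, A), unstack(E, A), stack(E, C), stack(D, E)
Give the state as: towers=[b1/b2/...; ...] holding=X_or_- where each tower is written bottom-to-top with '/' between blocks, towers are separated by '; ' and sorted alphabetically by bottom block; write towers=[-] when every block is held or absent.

towers=[B; C/E; D/A] holding=-

step 1 (unstack(A, B)): towers=[B; C; D; E] holding=A
step 2 (stack(A, D)): towers=[B; C; D/A; E] holding=-
step 3 (pickup(E)): towers=[B; C; D/A] holding=E
step 4 (stack(E, A)): towers=[B; C; D/A/E] holding=-
step 5 (unstack(E, A)): towers=[B; C; D/A] holding=E
step 6 (stack(E, C)): towers=[B; C/E; D/A] holding=-
step 7 (stack(D, E)) [no-op]: towers=[B; C/E; D/A] holding=-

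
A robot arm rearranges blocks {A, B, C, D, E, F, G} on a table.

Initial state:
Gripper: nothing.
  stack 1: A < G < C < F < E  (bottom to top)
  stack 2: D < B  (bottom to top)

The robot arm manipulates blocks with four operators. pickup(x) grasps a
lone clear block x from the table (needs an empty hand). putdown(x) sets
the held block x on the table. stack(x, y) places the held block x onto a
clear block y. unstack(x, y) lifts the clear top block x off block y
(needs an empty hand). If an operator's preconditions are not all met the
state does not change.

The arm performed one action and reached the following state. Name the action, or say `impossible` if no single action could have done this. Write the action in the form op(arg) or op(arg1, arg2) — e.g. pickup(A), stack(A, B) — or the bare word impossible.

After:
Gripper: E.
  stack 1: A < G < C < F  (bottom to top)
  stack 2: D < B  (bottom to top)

target: towers=[A/G/C/F; D/B] holding=E
     unstack(B, D) → towers=[A/G/C/F/E; D] holding=B
     unstack(E, F) → towers=[A/G/C/F; D/B] holding=E  ← match

unstack(E, F)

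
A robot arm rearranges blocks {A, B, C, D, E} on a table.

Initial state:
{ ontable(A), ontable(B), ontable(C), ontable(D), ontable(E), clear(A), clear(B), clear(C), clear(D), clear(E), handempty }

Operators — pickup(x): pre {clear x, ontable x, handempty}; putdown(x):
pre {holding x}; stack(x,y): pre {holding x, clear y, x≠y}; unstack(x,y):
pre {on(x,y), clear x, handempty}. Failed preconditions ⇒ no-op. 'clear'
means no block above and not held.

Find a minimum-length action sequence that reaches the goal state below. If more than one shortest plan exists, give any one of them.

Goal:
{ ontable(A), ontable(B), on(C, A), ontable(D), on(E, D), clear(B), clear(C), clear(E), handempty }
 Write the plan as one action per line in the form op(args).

pickup(E)
stack(E, D)
pickup(C)
stack(C, A)

step 1 (pickup(E)): towers=[A; B; C; D] holding=E
step 2 (stack(E, D)): towers=[A; B; C; D/E] holding=-
step 3 (pickup(C)): towers=[A; B; D/E] holding=C
step 4 (stack(C, A)): towers=[A/C; B; D/E] holding=-
goal check: towers=[A/C; B; D/E] holding=- — reached (length 4, optimal by BFS)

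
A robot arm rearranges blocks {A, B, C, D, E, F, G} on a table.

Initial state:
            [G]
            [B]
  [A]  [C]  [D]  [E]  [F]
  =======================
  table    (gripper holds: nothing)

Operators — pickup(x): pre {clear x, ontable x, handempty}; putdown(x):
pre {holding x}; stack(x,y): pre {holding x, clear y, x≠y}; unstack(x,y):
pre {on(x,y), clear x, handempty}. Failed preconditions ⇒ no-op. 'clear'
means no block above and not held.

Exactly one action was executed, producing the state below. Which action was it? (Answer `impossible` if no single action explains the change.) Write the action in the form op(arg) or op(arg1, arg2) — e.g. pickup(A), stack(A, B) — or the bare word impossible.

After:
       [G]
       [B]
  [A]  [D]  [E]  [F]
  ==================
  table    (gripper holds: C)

target: towers=[A; D/B/G; E; F] holding=C
         pickup(F) → towers=[A; C; D/B/G; E] holding=F
     unstack(G, B) → towers=[A; C; D/B; E; F] holding=G
         pickup(A) → towers=[C; D/B/G; E; F] holding=A
         pickup(E) → towers=[A; C; D/B/G; F] holding=E
         pickup(C) → towers=[A; D/B/G; E; F] holding=C  ← match

pickup(C)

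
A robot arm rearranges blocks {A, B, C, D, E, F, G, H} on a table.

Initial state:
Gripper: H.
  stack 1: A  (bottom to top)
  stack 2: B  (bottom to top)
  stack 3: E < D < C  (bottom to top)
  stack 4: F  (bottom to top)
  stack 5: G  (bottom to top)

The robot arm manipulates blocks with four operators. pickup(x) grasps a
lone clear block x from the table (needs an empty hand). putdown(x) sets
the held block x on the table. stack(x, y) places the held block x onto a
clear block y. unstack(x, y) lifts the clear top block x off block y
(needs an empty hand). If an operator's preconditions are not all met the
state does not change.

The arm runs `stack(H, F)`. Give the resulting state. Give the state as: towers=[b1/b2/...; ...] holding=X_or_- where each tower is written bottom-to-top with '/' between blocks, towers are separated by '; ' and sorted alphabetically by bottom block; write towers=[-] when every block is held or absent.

before: towers=[A; B; E/D/C; F; G] holding=H
pre[stack(H, F)]: holding(H) ✓, clear(F) ✓, H≠F ✓
all met → apply stack(H, F)
after:  towers=[A; B; E/D/C; F/H; G] holding=-

towers=[A; B; E/D/C; F/H; G] holding=-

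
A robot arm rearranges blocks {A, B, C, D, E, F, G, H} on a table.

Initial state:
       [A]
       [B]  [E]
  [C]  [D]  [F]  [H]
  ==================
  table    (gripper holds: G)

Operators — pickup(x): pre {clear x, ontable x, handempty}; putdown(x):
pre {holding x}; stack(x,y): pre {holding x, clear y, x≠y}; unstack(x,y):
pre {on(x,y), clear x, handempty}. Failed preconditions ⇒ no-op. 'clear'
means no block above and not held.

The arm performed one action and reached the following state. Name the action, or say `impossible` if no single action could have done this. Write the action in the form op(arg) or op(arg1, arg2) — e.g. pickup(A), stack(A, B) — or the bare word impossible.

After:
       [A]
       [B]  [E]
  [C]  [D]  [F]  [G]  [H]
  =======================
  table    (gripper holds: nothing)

putdown(G)

target: towers=[C; D/B/A; F/E; G; H] holding=-
        putdown(G) → towers=[C; D/B/A; F/E; G; H] holding=-  ← match
       stack(G, A) → towers=[C; D/B/A/G; F/E; H] holding=-
       stack(G, E) → towers=[C; D/B/A; F/E/G; H] holding=-
       stack(G, H) → towers=[C; D/B/A; F/E; H/G] holding=-
       stack(G, C) → towers=[C/G; D/B/A; F/E; H] holding=-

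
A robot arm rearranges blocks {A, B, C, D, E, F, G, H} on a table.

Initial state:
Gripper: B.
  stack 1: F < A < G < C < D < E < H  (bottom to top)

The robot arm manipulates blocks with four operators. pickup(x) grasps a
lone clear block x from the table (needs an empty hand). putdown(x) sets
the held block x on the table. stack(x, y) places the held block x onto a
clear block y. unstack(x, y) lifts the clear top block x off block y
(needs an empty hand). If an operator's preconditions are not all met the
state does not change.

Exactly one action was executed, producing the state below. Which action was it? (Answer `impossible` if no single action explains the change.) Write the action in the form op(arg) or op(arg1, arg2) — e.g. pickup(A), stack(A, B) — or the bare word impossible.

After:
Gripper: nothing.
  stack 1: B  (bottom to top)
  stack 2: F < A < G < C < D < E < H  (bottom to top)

target: towers=[B; F/A/G/C/D/E/H] holding=-
        putdown(B) → towers=[B; F/A/G/C/D/E/H] holding=-  ← match
       stack(B, H) → towers=[F/A/G/C/D/E/H/B] holding=-

putdown(B)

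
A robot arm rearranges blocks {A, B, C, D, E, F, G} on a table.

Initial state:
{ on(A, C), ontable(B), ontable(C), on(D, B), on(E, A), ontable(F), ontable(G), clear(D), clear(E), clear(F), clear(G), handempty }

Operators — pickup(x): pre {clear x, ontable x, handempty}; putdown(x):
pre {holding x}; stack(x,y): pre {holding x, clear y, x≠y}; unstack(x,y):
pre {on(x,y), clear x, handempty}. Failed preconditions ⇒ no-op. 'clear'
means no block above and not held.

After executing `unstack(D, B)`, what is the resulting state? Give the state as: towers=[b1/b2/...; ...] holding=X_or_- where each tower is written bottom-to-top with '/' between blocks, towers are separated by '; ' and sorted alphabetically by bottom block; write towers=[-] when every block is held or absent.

towers=[B; C/A/E; F; G] holding=D

before: towers=[B/D; C/A/E; F; G] holding=-
pre[unstack(D, B)]: on(D,B) ok, clear(D) ok, handempty ok
all met → apply unstack(D, B)
after:  towers=[B; C/A/E; F; G] holding=D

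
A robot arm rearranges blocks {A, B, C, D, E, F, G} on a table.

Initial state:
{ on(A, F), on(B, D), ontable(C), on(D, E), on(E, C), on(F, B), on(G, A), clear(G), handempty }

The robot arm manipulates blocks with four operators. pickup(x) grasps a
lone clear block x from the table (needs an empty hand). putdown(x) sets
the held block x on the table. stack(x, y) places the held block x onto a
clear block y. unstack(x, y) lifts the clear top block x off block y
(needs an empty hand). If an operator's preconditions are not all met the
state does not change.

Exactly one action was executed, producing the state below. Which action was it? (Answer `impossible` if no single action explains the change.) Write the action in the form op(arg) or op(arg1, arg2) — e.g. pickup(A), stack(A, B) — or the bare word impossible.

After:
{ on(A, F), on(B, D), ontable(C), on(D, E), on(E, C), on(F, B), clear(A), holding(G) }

target: towers=[C/E/D/B/F/A] holding=G
     unstack(G, A) → towers=[C/E/D/B/F/A] holding=G  ← match

unstack(G, A)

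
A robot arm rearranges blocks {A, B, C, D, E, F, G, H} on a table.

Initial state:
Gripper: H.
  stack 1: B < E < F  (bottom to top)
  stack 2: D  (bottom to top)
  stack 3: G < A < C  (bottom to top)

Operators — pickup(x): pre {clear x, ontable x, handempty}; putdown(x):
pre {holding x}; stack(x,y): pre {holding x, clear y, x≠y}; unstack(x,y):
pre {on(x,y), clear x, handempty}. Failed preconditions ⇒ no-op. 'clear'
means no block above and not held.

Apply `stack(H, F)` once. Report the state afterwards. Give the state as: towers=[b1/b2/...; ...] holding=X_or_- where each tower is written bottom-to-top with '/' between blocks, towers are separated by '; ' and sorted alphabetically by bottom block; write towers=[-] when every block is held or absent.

towers=[B/E/F/H; D; G/A/C] holding=-

before: towers=[B/E/F; D; G/A/C] holding=H
pre[stack(H, F)]: holding(H) yes, clear(F) yes, H≠F yes
all met → apply stack(H, F)
after:  towers=[B/E/F/H; D; G/A/C] holding=-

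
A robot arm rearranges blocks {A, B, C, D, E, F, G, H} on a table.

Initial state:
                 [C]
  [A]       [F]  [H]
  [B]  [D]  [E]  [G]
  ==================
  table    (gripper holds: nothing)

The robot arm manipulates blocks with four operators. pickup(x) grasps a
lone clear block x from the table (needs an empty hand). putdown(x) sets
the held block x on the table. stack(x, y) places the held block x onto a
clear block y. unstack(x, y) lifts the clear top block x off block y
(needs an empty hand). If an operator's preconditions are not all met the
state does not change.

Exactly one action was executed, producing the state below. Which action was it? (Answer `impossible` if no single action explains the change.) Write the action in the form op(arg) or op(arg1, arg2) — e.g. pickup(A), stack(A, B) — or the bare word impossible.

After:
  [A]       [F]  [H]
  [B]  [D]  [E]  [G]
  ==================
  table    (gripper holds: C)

target: towers=[B/A; D; E/F; G/H] holding=C
     unstack(A, B) → towers=[B; D; E/F; G/H/C] holding=A
     unstack(F, E) → towers=[B/A; D; E; G/H/C] holding=F
         pickup(D) → towers=[B/A; E/F; G/H/C] holding=D
     unstack(C, H) → towers=[B/A; D; E/F; G/H] holding=C  ← match

unstack(C, H)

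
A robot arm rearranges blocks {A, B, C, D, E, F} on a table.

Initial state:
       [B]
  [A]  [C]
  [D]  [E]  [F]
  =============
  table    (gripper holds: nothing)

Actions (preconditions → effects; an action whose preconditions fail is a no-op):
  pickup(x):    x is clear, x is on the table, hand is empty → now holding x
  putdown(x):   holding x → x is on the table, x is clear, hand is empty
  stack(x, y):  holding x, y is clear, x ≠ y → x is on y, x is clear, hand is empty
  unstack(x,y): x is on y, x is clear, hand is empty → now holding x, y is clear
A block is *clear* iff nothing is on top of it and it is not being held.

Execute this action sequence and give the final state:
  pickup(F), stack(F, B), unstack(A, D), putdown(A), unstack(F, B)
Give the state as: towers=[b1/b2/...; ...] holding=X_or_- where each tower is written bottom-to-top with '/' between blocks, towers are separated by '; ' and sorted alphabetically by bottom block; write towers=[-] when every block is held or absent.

towers=[A; D; E/C/B] holding=F

step 1 (pickup(F)): towers=[D/A; E/C/B] holding=F
step 2 (stack(F, B)): towers=[D/A; E/C/B/F] holding=-
step 3 (unstack(A, D)): towers=[D; E/C/B/F] holding=A
step 4 (putdown(A)): towers=[A; D; E/C/B/F] holding=-
step 5 (unstack(F, B)): towers=[A; D; E/C/B] holding=F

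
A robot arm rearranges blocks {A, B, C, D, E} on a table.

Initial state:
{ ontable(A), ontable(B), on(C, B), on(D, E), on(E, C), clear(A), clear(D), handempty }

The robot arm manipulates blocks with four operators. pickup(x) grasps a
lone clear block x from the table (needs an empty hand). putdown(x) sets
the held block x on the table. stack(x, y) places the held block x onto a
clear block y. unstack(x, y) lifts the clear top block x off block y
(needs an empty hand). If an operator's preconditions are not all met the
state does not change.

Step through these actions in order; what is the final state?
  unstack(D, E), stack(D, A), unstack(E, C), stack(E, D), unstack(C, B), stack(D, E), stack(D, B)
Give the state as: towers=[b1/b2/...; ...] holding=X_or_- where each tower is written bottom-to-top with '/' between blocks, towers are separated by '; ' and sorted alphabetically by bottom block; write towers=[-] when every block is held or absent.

towers=[A/D/E; B] holding=C

step 1 (unstack(D, E)): towers=[A; B/C/E] holding=D
step 2 (stack(D, A)): towers=[A/D; B/C/E] holding=-
step 3 (unstack(E, C)): towers=[A/D; B/C] holding=E
step 4 (stack(E, D)): towers=[A/D/E; B/C] holding=-
step 5 (unstack(C, B)): towers=[A/D/E; B] holding=C
step 6 (stack(D, E)) [no-op]: towers=[A/D/E; B] holding=C
step 7 (stack(D, B)) [no-op]: towers=[A/D/E; B] holding=C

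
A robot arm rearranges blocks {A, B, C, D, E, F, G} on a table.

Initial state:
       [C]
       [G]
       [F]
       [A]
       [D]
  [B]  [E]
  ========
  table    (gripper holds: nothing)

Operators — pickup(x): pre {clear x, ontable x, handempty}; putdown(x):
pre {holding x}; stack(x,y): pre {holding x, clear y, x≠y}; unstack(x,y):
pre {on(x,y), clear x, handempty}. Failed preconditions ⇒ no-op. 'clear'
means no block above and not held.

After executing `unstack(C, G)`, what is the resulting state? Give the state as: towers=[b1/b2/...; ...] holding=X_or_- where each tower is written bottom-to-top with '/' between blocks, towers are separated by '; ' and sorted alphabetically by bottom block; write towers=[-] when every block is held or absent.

before: towers=[B; E/D/A/F/G/C] holding=-
pre[unstack(C, G)]: on(C,G) ✓, clear(C) ✓, handempty ✓
all met → apply unstack(C, G)
after:  towers=[B; E/D/A/F/G] holding=C

towers=[B; E/D/A/F/G] holding=C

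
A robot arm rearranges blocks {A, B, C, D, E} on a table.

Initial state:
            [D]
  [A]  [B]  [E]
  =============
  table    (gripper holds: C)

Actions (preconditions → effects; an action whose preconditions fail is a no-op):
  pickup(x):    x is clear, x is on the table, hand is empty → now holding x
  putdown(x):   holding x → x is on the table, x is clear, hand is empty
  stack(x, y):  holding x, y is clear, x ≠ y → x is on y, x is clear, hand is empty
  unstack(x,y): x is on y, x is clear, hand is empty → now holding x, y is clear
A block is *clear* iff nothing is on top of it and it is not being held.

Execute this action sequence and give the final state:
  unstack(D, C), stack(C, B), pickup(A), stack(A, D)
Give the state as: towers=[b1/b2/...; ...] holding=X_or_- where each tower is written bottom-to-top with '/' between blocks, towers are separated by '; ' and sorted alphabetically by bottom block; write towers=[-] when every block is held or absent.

towers=[B/C; E/D/A] holding=-

step 1 (unstack(D, C)) [no-op]: towers=[A; B; E/D] holding=C
step 2 (stack(C, B)): towers=[A; B/C; E/D] holding=-
step 3 (pickup(A)): towers=[B/C; E/D] holding=A
step 4 (stack(A, D)): towers=[B/C; E/D/A] holding=-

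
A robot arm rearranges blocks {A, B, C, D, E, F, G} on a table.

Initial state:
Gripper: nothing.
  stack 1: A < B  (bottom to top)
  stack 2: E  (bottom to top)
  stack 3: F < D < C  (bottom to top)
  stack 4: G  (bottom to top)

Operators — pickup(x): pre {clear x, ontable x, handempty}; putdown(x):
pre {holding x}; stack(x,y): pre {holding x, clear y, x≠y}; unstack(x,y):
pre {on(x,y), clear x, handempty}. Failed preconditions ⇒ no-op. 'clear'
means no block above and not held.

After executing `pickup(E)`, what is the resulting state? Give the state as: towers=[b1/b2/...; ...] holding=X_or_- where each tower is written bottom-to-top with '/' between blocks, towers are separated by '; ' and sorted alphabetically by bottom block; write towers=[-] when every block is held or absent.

before: towers=[A/B; E; F/D/C; G] holding=-
pre[pickup(E)]: clear(E) yes, ontable(E) yes, handempty yes
all met → apply pickup(E)
after:  towers=[A/B; F/D/C; G] holding=E

towers=[A/B; F/D/C; G] holding=E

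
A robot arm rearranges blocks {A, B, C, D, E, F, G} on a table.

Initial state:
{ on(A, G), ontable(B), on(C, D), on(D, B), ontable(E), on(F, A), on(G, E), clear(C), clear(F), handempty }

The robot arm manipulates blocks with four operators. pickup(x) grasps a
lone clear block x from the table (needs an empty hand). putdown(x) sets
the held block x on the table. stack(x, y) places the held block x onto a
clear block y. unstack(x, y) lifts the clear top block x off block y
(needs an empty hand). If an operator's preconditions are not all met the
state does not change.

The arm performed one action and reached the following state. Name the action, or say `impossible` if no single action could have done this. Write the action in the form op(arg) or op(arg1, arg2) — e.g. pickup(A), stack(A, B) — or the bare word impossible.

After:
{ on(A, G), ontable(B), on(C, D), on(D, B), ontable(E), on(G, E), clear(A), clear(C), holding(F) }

unstack(F, A)

target: towers=[B/D/C; E/G/A] holding=F
     unstack(F, A) → towers=[B/D/C; E/G/A] holding=F  ← match
     unstack(C, D) → towers=[B/D; E/G/A/F] holding=C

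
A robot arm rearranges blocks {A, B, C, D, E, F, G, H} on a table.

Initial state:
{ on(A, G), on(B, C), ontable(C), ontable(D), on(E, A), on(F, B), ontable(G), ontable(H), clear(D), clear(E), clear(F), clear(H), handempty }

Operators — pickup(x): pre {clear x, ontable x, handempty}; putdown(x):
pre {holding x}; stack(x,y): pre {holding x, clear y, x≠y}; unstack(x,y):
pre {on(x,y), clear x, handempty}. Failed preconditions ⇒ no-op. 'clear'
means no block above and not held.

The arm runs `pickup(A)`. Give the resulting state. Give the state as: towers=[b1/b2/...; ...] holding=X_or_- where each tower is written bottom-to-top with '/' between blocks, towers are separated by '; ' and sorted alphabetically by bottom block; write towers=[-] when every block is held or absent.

towers=[C/B/F; D; G/A/E; H] holding=-

before: towers=[C/B/F; D; G/A/E; H] holding=-
pre[pickup(A)]: clear(A) fail, ontable(A) fail, handempty ok
clear(A), ontable(A) unmet → pickup(A) is a no-op
after:  towers=[C/B/F; D; G/A/E; H] holding=-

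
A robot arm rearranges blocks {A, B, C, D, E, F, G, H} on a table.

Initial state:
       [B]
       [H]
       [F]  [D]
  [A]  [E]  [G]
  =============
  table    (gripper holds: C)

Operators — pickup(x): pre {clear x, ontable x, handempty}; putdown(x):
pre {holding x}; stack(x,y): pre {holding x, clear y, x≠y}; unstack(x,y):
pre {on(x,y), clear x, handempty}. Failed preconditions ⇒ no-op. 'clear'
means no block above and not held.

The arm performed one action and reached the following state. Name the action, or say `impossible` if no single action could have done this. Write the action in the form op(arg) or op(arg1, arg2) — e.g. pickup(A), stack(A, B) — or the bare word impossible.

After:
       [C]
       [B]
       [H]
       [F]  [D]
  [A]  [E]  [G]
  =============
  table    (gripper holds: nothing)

target: towers=[A; E/F/H/B/C; G/D] holding=-
        putdown(C) → towers=[A; C; E/F/H/B; G/D] holding=-
       stack(C, A) → towers=[A/C; E/F/H/B; G/D] holding=-
       stack(C, B) → towers=[A; E/F/H/B/C; G/D] holding=-  ← match
       stack(C, D) → towers=[A; E/F/H/B; G/D/C] holding=-

stack(C, B)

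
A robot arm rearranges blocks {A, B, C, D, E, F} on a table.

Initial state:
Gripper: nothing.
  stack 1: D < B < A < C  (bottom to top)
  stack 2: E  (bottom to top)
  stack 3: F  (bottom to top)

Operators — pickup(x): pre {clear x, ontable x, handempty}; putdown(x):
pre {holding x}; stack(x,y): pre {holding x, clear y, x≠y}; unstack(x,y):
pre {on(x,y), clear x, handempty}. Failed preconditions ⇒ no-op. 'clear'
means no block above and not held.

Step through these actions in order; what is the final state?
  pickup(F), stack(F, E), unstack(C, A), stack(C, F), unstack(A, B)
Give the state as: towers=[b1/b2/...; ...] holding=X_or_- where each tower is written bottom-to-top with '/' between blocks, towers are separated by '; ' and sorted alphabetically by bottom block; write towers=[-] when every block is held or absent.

step 1 (pickup(F)): towers=[D/B/A/C; E] holding=F
step 2 (stack(F, E)): towers=[D/B/A/C; E/F] holding=-
step 3 (unstack(C, A)): towers=[D/B/A; E/F] holding=C
step 4 (stack(C, F)): towers=[D/B/A; E/F/C] holding=-
step 5 (unstack(A, B)): towers=[D/B; E/F/C] holding=A

towers=[D/B; E/F/C] holding=A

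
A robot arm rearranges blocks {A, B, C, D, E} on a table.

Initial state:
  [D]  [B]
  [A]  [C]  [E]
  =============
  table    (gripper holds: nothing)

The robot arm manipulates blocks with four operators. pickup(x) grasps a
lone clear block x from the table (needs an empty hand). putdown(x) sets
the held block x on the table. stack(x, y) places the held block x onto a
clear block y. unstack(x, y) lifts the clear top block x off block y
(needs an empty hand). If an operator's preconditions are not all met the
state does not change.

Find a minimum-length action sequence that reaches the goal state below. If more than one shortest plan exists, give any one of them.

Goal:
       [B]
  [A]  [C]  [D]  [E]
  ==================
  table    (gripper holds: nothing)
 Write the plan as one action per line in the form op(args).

step 1 (unstack(D, A)): towers=[A; C/B; E] holding=D
step 2 (putdown(D)): towers=[A; C/B; D; E] holding=-
goal check: towers=[A; C/B; D; E] holding=- — reached (length 2, optimal by BFS)

unstack(D, A)
putdown(D)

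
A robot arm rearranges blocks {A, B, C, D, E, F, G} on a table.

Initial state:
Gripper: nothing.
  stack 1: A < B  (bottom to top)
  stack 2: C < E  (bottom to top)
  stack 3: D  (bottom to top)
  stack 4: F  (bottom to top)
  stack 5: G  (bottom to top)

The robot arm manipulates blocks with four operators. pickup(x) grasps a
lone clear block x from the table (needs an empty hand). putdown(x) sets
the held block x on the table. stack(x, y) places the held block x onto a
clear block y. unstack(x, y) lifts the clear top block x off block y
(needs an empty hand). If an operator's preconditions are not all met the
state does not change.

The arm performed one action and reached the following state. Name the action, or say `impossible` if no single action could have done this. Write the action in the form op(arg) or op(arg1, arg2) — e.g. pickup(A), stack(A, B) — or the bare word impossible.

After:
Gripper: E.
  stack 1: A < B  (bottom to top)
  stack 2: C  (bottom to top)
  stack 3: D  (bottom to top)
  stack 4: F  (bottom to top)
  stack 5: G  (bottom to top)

target: towers=[A/B; C; D; F; G] holding=E
     unstack(B, A) → towers=[A; C/E; D; F; G] holding=B
         pickup(F) → towers=[A/B; C/E; D; G] holding=F
         pickup(G) → towers=[A/B; C/E; D; F] holding=G
         pickup(D) → towers=[A/B; C/E; F; G] holding=D
     unstack(E, C) → towers=[A/B; C; D; F; G] holding=E  ← match

unstack(E, C)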